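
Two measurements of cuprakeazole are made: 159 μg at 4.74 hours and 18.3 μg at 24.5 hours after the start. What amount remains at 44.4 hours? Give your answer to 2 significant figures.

Over Δt = 24.5 − 4.74 = 19.76 hours, the level fell by a factor of 159/18.3 ≈ 8.6885.
n = log₂(8.6885) ≈ 3.1191 half-lives, so t½ = 19.76/3.1191 ≈ 6.3351 hours.
From t = 24.5 to t = 44.4: 18.3 × (1/2)^((44.4−24.5)/6.3351) ≈ 2.0742 μg.

2.1 μg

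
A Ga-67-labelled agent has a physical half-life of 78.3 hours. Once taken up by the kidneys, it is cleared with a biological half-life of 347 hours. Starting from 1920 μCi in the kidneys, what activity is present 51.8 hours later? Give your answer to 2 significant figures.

1/t_eff = 1/t_phys + 1/t_biol = 1/78.3 + 1/347 = 0.015653 per hour.
t_eff = 78.3 × 347 / (78.3 + 347) ≈ 63.885 hours.
Remaining = 1920 × (1/2)^(51.8/63.885) = 1920 × (1/2)^0.81084 ≈ 1094.5 μCi.

1100 μCi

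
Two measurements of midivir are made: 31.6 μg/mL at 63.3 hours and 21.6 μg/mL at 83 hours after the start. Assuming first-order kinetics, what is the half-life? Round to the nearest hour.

Over Δt = 83 − 63.3 = 19.7 hours, the level fell by a factor of 31.6/21.6 ≈ 1.463.
n = log₂(1.463) ≈ 0.54889 half-lives, so t½ = 19.7/0.54889 ≈ 35.89 hours.

36 hours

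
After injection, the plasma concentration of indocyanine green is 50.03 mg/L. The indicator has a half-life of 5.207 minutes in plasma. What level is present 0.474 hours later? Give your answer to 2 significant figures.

1.1 mg/L

Convert the elapsed time: 0.474 hours = 28.44 minutes.
Number of half-lives: n = 28.44/5.207 ≈ 5.4619.
Remaining = 50.03 × (1/2)^5.4619 = 50.03 × 0.022689 ≈ 1.1351 mg/L.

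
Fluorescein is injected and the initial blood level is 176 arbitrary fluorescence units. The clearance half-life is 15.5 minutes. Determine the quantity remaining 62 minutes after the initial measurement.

Elapsed time is 4 half-lives (62/15.5).
Each half-life halves the amount: 176 × (1/2)^4 = 176/16 = 11 arbitrary fluorescence units.

11 arbitrary fluorescence units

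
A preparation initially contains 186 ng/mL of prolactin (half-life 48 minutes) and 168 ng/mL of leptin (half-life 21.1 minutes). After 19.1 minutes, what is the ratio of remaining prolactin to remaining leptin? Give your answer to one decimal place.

prolactin: 186 × (1/2)^(19.1/48) = 186 × (1/2)^0.39792 ≈ 141.17 ng/mL.
leptin: 168 × (1/2)^(19.1/21.1) = 168 × (1/2)^0.90521 ≈ 89.704 ng/mL.
Ratio ≈ 141.17 / 89.704 ≈ 1.5737.

1.6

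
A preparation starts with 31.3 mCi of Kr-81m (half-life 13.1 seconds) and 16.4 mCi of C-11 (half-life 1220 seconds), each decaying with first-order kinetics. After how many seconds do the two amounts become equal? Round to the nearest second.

12 seconds

Set 31.3·(1/2)^(t/13.1) = 16.4·(1/2)^(t/1220).
Taking log₂: log₂(31.3/16.4) = t·(1/13.1 − 1/1220).
log₂(1.9085) = 0.93247; 1/13.1 − 1/1220 = 0.075516.
t = 0.93247 / 0.075516 ≈ 12.348 seconds.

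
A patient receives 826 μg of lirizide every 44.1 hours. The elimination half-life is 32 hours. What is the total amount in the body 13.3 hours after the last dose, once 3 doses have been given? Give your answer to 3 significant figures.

949 μg

The 3 doses were given 101.5, 57.4, 13.3 hours ago.
Total = 826·(1/2)^(101.5/32) + 826·(1/2)^(57.4/32) + 826·(1/2)^(13.3/32)
      = 91.654 + 238.24 + 619.25 ≈ 949.14 μg.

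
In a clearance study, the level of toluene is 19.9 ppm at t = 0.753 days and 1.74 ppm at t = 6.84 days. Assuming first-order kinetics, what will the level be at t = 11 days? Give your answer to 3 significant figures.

Over Δt = 6.84 − 0.753 = 6.087 days, the level fell by a factor of 19.9/1.74 ≈ 11.437.
n = log₂(11.437) ≈ 3.5156 half-lives, so t½ = 6.087/3.5156 ≈ 1.7314 days.
From t = 6.84 to t = 11: 1.74 × (1/2)^((11−6.84)/1.7314) ≈ 0.32906 ppm.

0.329 ppm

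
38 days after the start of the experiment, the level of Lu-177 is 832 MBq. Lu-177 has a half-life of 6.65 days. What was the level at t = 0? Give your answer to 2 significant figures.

44000 MBq

Number of half-lives elapsed: n = 38/6.65 ≈ 5.7143.
A₀ = A × 2^n = 832 × 2^5.7143 = 832 × 52.501 ≈ 43681 MBq.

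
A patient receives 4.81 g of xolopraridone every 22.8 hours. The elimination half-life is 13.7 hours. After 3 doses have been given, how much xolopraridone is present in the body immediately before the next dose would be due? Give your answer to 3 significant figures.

The 3 doses were given 68.4, 45.6, 22.8 hours ago.
Total = 4.81·(1/2)^(68.4/13.7) + 4.81·(1/2)^(45.6/13.7) + 4.81·(1/2)^(22.8/13.7)
      = 0.15107 + 0.47882 + 1.5176 ≈ 2.1475 g.

2.15 g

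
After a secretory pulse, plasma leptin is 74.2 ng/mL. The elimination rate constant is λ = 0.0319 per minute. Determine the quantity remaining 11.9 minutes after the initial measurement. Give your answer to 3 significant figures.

t½ = ln 2 / λ = 0.69315 / 0.0319 ≈ 21.729 minutes.
Number of half-lives: n = 11.9/21.729 ≈ 0.54766.
Remaining = 74.2 × (1/2)^0.54766 = 74.2 × 0.68413 ≈ 50.762 ng/mL.

50.8 ng/mL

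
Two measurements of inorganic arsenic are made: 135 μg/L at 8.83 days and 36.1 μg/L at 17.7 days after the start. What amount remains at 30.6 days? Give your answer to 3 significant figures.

Over Δt = 17.7 − 8.83 = 8.87 days, the level fell by a factor of 135/36.1 ≈ 3.7396.
n = log₂(3.7396) ≈ 1.9029 half-lives, so t½ = 8.87/1.9029 ≈ 4.6613 days.
From t = 17.7 to t = 30.6: 36.1 × (1/2)^((30.6−17.7)/4.6613) ≈ 5.3018 μg/L.

5.30 μg/L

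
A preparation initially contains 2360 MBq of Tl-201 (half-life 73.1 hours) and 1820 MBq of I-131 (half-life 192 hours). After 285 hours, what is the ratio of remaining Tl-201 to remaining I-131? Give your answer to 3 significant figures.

0.243

Tl-201: 2360 × (1/2)^(285/73.1) = 2360 × (1/2)^3.8988 ≈ 158.22 MBq.
I-131: 1820 × (1/2)^(285/192) = 1820 × (1/2)^1.4844 ≈ 650.47 MBq.
Ratio ≈ 158.22 / 650.47 ≈ 0.24324.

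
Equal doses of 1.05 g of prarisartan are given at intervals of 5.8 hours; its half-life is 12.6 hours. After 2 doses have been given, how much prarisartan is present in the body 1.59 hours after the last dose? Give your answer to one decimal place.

The 2 doses were given 7.39, 1.59 hours ago.
Total = 1.05·(1/2)^(7.39/12.6) + 1.05·(1/2)^(1.59/12.6)
      = 0.69925 + 0.96206 ≈ 1.6613 g.

1.7 g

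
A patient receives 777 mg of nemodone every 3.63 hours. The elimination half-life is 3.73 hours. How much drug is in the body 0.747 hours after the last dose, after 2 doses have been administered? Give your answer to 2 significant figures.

1000 mg

The 2 doses were given 4.377, 0.747 hours ago.
Total = 777·(1/2)^(4.377/3.73) + 777·(1/2)^(0.747/3.73)
      = 344.49 + 676.29 ≈ 1020.8 mg.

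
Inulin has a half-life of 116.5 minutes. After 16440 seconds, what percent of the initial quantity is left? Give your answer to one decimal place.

16440 seconds = 274 minutes.
n = 274/116.5 ≈ 2.3519 half-lives.
Fraction remaining = (1/2)^2.3519 ≈ 0.19588, i.e. 19.588%.

19.6%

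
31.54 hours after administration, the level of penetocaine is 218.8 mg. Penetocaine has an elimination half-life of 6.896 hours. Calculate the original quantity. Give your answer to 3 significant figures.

Number of half-lives elapsed: n = 31.54/6.896 ≈ 4.5737.
A₀ = A × 2^n = 218.8 × 2^4.5737 = 218.8 × 23.813 ≈ 5210.2 mg.

5210 mg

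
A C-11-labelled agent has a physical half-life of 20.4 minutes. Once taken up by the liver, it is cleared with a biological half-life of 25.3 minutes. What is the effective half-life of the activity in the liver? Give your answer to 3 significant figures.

11.3 minutes

1/t_eff = 1/t_phys + 1/t_biol = 1/20.4 + 1/25.3 = 0.088545 per minute.
t_eff = 20.4 × 25.3 / (20.4 + 25.3) ≈ 11.294 minutes.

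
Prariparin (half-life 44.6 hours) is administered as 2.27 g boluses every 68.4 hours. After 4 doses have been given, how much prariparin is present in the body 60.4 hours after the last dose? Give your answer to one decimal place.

1.3 g

The 4 doses were given 265.6, 197.2, 128.8, 60.4 hours ago.
Total = 2.27·(1/2)^(265.6/44.6) + 2.27·(1/2)^(197.2/44.6) + 2.27·(1/2)^(128.8/44.6) + 2.27·(1/2)^(60.4/44.6)
      = 0.036589 + 0.10593 + 0.30668 + 0.88788 ≈ 1.3371 g.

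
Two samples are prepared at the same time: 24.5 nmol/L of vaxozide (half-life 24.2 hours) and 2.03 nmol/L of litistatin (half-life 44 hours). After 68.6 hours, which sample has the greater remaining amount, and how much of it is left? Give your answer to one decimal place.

vaxozide, 3.4 nmol/L

vaxozide: 24.5 × (1/2)^2.8347 ≈ 3.4343 nmol/L.
litistatin: 2.03 × (1/2)^1.5591 ≈ 0.68891 nmol/L.
Vaxozide has more remaining, at ≈ 3.4343 nmol/L.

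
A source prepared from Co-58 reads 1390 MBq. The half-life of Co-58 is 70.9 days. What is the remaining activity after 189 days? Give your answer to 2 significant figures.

Number of half-lives: n = 189/70.9 ≈ 2.6657.
Remaining = 1390 × (1/2)^2.6657 = 1390 × 0.15759 ≈ 219.05 MBq.

220 MBq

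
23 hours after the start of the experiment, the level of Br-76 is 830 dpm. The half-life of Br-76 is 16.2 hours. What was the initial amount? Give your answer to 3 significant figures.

Number of half-lives elapsed: n = 23/16.2 ≈ 1.4198.
A₀ = A × 2^n = 830 × 2^1.4198 = 830 × 2.6754 ≈ 2220.6 dpm.

2220 dpm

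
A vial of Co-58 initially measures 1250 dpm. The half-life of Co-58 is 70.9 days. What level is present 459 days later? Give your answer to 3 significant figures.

14.1 dpm

Number of half-lives: n = 459/70.9 ≈ 6.4739.
Remaining = 1250 × (1/2)^6.4739 = 1250 × 0.01125 ≈ 14.063 dpm.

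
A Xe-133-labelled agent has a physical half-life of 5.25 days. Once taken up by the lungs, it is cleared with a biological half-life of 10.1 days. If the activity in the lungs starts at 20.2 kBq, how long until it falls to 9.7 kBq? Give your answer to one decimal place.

1/t_eff = 1/t_phys + 1/t_biol = 1/5.25 + 1/10.1 = 0.28949 per day.
t_eff = 5.25 × 10.1 / (5.25 + 10.1) ≈ 3.4544 days.
n = log₂(20.2/9.7) ≈ 1.0583; t = 1.0583 × 3.4544 ≈ 3.6558 days.

3.7 days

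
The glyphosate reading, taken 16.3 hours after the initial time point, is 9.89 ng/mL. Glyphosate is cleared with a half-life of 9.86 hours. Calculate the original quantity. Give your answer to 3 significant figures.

31.1 ng/mL

Number of half-lives elapsed: n = 16.3/9.86 ≈ 1.6531.
A₀ = A × 2^n = 9.89 × 2^1.6531 = 9.89 × 3.1452 ≈ 31.106 ng/mL.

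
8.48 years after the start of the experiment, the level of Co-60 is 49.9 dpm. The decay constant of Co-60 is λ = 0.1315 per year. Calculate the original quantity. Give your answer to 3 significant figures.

152 dpm

t½ = ln 2 / λ = 0.69315 / 0.1315 ≈ 5.2711 years.
Number of half-lives elapsed: n = 8.48/5.2711 ≈ 1.6088.
A₀ = A × 2^n = 49.9 × 2^1.6088 = 49.9 × 3.0499 ≈ 152.19 dpm.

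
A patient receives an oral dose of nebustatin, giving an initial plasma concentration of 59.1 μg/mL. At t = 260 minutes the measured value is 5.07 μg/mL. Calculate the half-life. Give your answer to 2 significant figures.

73 minutes

A/A₀ = 5.07/59.1 ≈ 0.085787.
n = log₂(11.657) ≈ 3.5431 half-lives elapsed in 260 minutes.
t½ = 260/3.5431 ≈ 73.382 minutes.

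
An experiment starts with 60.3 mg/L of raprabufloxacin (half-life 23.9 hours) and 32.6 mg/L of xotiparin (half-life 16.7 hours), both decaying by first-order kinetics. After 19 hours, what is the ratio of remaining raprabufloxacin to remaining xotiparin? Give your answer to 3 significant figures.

2.35

raprabufloxacin: 60.3 × (1/2)^(19/23.9) = 60.3 × (1/2)^0.79498 ≈ 34.754 mg/L.
xotiparin: 32.6 × (1/2)^(19/16.7) = 32.6 × (1/2)^1.1377 ≈ 14.816 mg/L.
Ratio ≈ 34.754 / 14.816 ≈ 2.3457.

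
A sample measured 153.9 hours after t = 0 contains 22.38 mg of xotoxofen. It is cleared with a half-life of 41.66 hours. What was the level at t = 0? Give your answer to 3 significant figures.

290 mg

Number of half-lives elapsed: n = 153.9/41.66 ≈ 3.6942.
A₀ = A × 2^n = 22.38 × 2^3.6942 = 22.38 × 12.944 ≈ 289.68 mg.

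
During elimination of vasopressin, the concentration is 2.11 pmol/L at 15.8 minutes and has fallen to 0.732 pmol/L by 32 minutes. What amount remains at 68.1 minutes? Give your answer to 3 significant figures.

0.0692 pmol/L

Over Δt = 32 − 15.8 = 16.2 minutes, the level fell by a factor of 2.11/0.732 ≈ 2.8825.
n = log₂(2.8825) ≈ 1.5273 half-lives, so t½ = 16.2/1.5273 ≈ 10.607 minutes.
From t = 32 to t = 68.1: 0.732 × (1/2)^((68.1−32)/10.607) ≈ 0.069177 pmol/L.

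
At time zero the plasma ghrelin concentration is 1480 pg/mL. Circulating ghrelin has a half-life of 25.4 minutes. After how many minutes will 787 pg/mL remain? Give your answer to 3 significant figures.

Fraction remaining = 787/1480 ≈ 0.53176.
n = log₂(1480/787) = ln(1.8806)/ln 2 ≈ 0.91116 half-lives.
t = n × t½ = 0.91116 × 25.4 ≈ 23.144 minutes.

23.1 minutes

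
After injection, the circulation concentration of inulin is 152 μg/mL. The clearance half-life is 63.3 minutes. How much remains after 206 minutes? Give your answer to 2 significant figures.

16 μg/mL

Number of half-lives: n = 206/63.3 ≈ 3.2543.
Remaining = 152 × (1/2)^3.2543 = 152 × 0.1048 ≈ 15.929 μg/mL.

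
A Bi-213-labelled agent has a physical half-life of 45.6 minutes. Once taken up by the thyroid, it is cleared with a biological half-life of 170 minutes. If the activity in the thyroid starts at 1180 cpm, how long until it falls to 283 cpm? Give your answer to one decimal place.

1/t_eff = 1/t_phys + 1/t_biol = 1/45.6 + 1/170 = 0.027812 per minute.
t_eff = 45.6 × 170 / (45.6 + 170) ≈ 35.955 minutes.
n = log₂(1180/283) ≈ 2.0599; t = 2.0599 × 35.955 ≈ 74.065 minutes.

74.1 minutes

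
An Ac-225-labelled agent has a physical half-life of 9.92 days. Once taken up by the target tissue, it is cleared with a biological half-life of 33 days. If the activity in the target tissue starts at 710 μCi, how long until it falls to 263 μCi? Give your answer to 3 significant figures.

10.9 days

1/t_eff = 1/t_phys + 1/t_biol = 1/9.92 + 1/33 = 0.13111 per day.
t_eff = 9.92 × 33 / (9.92 + 33) ≈ 7.6272 days.
n = log₂(710/263) ≈ 1.4328; t = 1.4328 × 7.6272 ≈ 10.928 days.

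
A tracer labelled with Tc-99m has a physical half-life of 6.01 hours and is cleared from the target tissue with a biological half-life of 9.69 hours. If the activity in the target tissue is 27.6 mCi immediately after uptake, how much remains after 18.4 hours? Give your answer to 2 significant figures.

0.89 mCi

1/t_eff = 1/t_phys + 1/t_biol = 1/6.01 + 1/9.69 = 0.26959 per hour.
t_eff = 6.01 × 9.69 / (6.01 + 9.69) ≈ 3.7094 hours.
Remaining = 27.6 × (1/2)^(18.4/3.7094) = 27.6 × (1/2)^4.9604 ≈ 0.88648 mCi.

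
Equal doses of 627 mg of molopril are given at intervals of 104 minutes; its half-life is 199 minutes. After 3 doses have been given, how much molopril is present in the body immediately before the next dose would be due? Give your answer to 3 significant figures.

952 mg

The 3 doses were given 312, 208, 104 minutes ago.
Total = 627·(1/2)^(312/199) + 627·(1/2)^(208/199) + 627·(1/2)^(104/199)
      = 211.5 + 303.82 + 436.46 ≈ 951.78 mg.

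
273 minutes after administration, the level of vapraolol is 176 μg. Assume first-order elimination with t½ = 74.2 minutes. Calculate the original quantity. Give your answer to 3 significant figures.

Number of half-lives elapsed: n = 273/74.2 ≈ 3.6792.
A₀ = A × 2^n = 176 × 2^3.6792 = 176 × 12.81 ≈ 2254.6 μg.

2250 μg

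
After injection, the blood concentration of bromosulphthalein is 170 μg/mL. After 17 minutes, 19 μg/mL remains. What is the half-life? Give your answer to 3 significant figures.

5.38 minutes

A/A₀ = 19/170 ≈ 0.11176.
n = log₂(8.9474) ≈ 3.1615 half-lives elapsed in 17 minutes.
t½ = 17/3.1615 ≈ 5.3773 minutes.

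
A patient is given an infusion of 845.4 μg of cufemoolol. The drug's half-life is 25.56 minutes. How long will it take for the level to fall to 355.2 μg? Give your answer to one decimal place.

32.0 minutes

Fraction remaining = 355.2/845.4 ≈ 0.42016.
n = log₂(845.4/355.2) = ln(2.3801)/ln 2 ≈ 1.251 half-lives.
t = n × t½ = 1.251 × 25.56 ≈ 31.976 minutes.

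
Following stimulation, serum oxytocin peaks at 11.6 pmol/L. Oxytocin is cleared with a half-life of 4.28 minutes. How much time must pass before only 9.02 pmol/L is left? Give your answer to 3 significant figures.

1.55 minutes

Fraction remaining = 9.02/11.6 ≈ 0.77759.
n = log₂(11.6/9.02) = ln(1.286)/ln 2 ≈ 0.36293 half-lives.
t = n × t½ = 0.36293 × 4.28 ≈ 1.5533 minutes.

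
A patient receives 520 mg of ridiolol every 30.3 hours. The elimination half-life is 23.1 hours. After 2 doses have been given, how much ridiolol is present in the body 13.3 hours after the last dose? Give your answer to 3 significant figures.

489 mg

The 2 doses were given 43.6, 13.3 hours ago.
Total = 520·(1/2)^(43.6/23.1) + 520·(1/2)^(13.3/23.1)
      = 140.55 + 348.89 ≈ 489.43 mg.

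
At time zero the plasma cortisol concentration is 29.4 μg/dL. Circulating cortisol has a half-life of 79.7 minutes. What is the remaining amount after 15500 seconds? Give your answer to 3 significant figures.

Convert the elapsed time: 15500 seconds = 258.333 minutes.
Number of half-lives: n = 258.333/79.7 ≈ 3.2413.
Remaining = 29.4 × (1/2)^3.2413 = 29.4 × 0.10575 ≈ 3.1089 μg/dL.

3.11 μg/dL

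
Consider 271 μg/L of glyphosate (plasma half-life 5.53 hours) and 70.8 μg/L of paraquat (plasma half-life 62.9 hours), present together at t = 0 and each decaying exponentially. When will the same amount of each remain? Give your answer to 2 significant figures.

12 hours

Set 271·(1/2)^(t/5.53) = 70.8·(1/2)^(t/62.9).
Taking log₂: log₂(271/70.8) = t·(1/5.53 − 1/62.9).
log₂(3.8277) = 1.9365; 1/5.53 − 1/62.9 = 0.16493.
t = 1.9365 / 0.16493 ≈ 11.741 hours.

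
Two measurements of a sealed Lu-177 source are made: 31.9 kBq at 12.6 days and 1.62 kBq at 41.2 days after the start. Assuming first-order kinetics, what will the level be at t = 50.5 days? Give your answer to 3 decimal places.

0.615 kBq

Over Δt = 41.2 − 12.6 = 28.6 days, the level fell by a factor of 31.9/1.62 ≈ 19.691.
n = log₂(19.691) ≈ 4.2995 half-lives, so t½ = 28.6/4.2995 ≈ 6.652 days.
From t = 41.2 to t = 50.5: 1.62 × (1/2)^((50.5−41.2)/6.652) ≈ 0.61468 kBq.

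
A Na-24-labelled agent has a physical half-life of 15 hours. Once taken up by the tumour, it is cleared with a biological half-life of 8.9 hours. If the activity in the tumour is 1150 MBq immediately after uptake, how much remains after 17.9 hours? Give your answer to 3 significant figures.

125 MBq

1/t_eff = 1/t_phys + 1/t_biol = 1/15 + 1/8.9 = 0.17903 per hour.
t_eff = 15 × 8.9 / (15 + 8.9) ≈ 5.5858 hours.
Remaining = 1150 × (1/2)^(17.9/5.5858) = 1150 × (1/2)^3.2046 ≈ 124.75 MBq.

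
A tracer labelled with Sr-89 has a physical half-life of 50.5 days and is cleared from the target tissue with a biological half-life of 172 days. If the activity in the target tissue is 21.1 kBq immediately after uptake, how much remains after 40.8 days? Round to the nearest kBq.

10 kBq

1/t_eff = 1/t_phys + 1/t_biol = 1/50.5 + 1/172 = 0.025616 per day.
t_eff = 50.5 × 172 / (50.5 + 172) ≈ 39.038 days.
Remaining = 21.1 × (1/2)^(40.8/39.038) = 21.1 × (1/2)^1.0451 ≈ 10.225 kBq.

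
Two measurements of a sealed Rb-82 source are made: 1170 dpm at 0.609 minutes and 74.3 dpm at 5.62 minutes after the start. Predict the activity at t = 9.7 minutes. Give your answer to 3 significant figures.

7.87 dpm

Over Δt = 5.62 − 0.609 = 5.011 minutes, the level fell by a factor of 1170/74.3 ≈ 15.747.
n = log₂(15.747) ≈ 3.977 half-lives, so t½ = 5.011/3.977 ≈ 1.26 minutes.
From t = 5.62 to t = 9.7: 74.3 × (1/2)^((9.7−5.62)/1.26) ≈ 7.8745 dpm.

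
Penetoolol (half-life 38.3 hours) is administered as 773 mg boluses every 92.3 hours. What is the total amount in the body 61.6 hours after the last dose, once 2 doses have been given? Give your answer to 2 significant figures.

300 mg

The 2 doses were given 153.9, 61.6 hours ago.
Total = 773·(1/2)^(153.9/38.3) + 773·(1/2)^(61.6/38.3)
      = 47.704 + 253.52 ≈ 301.23 mg.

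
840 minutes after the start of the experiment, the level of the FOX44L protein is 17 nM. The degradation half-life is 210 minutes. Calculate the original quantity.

Number of half-lives elapsed: n = 840/210 ≈ 4.
A₀ = A × 2^n = 17 × 2^4 = 17 × 16 ≈ 272 nM.

272 nM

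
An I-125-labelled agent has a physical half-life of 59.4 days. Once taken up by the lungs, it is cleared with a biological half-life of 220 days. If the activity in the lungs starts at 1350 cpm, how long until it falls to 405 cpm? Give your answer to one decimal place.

1/t_eff = 1/t_phys + 1/t_biol = 1/59.4 + 1/220 = 0.02138 per day.
t_eff = 59.4 × 220 / (59.4 + 220) ≈ 46.772 days.
n = log₂(1350/405) ≈ 1.737; t = 1.737 × 46.772 ≈ 81.241 days.

81.2 days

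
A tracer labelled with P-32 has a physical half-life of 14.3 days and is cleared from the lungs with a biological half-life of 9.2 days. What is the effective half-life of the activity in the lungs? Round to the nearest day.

6 days

1/t_eff = 1/t_phys + 1/t_biol = 1/14.3 + 1/9.2 = 0.17863 per day.
t_eff = 14.3 × 9.2 / (14.3 + 9.2) ≈ 5.5983 days.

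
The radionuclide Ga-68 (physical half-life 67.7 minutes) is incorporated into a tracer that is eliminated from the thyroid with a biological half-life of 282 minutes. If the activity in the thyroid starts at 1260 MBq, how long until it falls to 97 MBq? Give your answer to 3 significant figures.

202 minutes

1/t_eff = 1/t_phys + 1/t_biol = 1/67.7 + 1/282 = 0.018317 per minute.
t_eff = 67.7 × 282 / (67.7 + 282) ≈ 54.594 minutes.
n = log₂(1260/97) ≈ 3.6993; t = 3.6993 × 54.594 ≈ 201.96 minutes.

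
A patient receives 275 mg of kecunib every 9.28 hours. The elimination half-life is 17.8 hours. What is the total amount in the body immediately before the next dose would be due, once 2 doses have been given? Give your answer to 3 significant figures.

325 mg

The 2 doses were given 18.56, 9.28 hours ago.
Total = 275·(1/2)^(18.56/17.8) + 275·(1/2)^(9.28/17.8)
      = 133.49 + 191.6 ≈ 325.09 mg.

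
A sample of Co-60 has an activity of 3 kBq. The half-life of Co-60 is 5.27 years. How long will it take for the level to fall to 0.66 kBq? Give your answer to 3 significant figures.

11.5 years

Fraction remaining = 0.66/3 ≈ 0.22.
n = log₂(3/0.66) = ln(4.5455)/ln 2 ≈ 2.1844 half-lives.
t = n × t½ = 2.1844 × 5.27 ≈ 11.512 years.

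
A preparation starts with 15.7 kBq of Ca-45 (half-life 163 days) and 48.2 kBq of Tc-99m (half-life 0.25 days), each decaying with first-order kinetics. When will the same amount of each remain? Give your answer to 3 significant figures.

0.405 days

Set 15.7·(1/2)^(t/163) = 48.2·(1/2)^(t/0.25).
Taking log₂: log₂(15.7/48.2) = t·(1/163 − 1/0.25).
log₂(0.32573) = -1.6183; 1/163 − 1/0.25 = -3.9939.
t = -1.6183 / -3.9939 ≈ 0.40519 days.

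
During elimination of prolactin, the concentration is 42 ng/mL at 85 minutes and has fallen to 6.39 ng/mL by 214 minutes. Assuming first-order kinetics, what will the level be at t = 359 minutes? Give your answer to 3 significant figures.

Over Δt = 214 − 85 = 129 minutes, the level fell by a factor of 42/6.39 ≈ 6.5728.
n = log₂(6.5728) ≈ 2.7165 half-lives, so t½ = 129/2.7165 ≈ 47.488 minutes.
From t = 214 to t = 359: 6.39 × (1/2)^((359−214)/47.488) ≈ 0.76971 ng/mL.

0.770 ng/mL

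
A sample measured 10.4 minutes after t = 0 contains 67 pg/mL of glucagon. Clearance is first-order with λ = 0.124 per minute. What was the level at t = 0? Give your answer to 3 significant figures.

243 pg/mL

t½ = ln 2 / λ = 0.69315 / 0.124 ≈ 5.5899 minutes.
Number of half-lives elapsed: n = 10.4/5.5899 ≈ 1.8605.
A₀ = A × 2^n = 67 × 2^1.8605 = 67 × 3.6313 ≈ 243.3 pg/mL.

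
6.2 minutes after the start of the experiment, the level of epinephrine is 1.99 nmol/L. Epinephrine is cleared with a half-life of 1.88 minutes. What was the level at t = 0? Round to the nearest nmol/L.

20 nmol/L

Number of half-lives elapsed: n = 6.2/1.88 ≈ 3.2979.
A₀ = A × 2^n = 1.99 × 2^3.2979 = 1.99 × 9.8346 ≈ 19.571 nmol/L.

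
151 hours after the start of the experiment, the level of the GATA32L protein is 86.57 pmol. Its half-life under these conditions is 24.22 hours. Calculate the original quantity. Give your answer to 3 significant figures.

Number of half-lives elapsed: n = 151/24.22 ≈ 6.2345.
A₀ = A × 2^n = 86.57 × 2^6.2345 = 86.57 × 75.297 ≈ 6518.4 pmol.

6520 pmol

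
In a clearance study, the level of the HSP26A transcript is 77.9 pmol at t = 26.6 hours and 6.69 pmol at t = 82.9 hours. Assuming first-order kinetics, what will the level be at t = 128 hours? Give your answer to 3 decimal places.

Over Δt = 82.9 − 26.6 = 56.3 hours, the level fell by a factor of 77.9/6.69 ≈ 11.644.
n = log₂(11.644) ≈ 3.5415 half-lives, so t½ = 56.3/3.5415 ≈ 15.897 hours.
From t = 82.9 to t = 128: 6.69 × (1/2)^((128−82.9)/15.897) ≈ 0.93627 pmol.

0.936 pmol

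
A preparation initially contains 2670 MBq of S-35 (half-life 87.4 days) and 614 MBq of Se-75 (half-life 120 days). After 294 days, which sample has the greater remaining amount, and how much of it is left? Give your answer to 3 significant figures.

S-35, 259 MBq

S-35: 2670 × (1/2)^3.3638 ≈ 259.35 MBq.
Se-75: 614 × (1/2)^2.45 ≈ 112.37 MBq.
S-35 has more remaining, at ≈ 259.35 MBq.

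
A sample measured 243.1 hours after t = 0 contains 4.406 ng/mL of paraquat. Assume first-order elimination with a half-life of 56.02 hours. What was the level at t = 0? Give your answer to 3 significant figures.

89.2 ng/mL

Number of half-lives elapsed: n = 243.1/56.02 ≈ 4.3395.
A₀ = A × 2^n = 4.406 × 2^4.3395 = 4.406 × 20.245 ≈ 89.201 ng/mL.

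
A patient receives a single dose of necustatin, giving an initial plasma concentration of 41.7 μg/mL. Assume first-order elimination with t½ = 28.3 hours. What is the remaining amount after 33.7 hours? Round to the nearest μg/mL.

18 μg/mL

Number of half-lives: n = 33.7/28.3 ≈ 1.1908.
Remaining = 41.7 × (1/2)^1.1908 = 41.7 × 0.43806 ≈ 18.267 μg/mL.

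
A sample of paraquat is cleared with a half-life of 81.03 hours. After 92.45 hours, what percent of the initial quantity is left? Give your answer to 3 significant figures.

45.3%

n = 92.45/81.03 ≈ 1.1409 half-lives.
Fraction remaining = (1/2)^1.1409 ≈ 0.45347, i.e. 45.347%.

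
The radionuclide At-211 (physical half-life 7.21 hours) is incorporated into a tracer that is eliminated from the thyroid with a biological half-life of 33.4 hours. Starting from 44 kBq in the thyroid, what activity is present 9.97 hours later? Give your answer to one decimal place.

13.7 kBq

1/t_eff = 1/t_phys + 1/t_biol = 1/7.21 + 1/33.4 = 0.16864 per hour.
t_eff = 7.21 × 33.4 / (7.21 + 33.4) ≈ 5.9299 hours.
Remaining = 44 × (1/2)^(9.97/5.9299) = 44 × (1/2)^1.6813 ≈ 13.719 kBq.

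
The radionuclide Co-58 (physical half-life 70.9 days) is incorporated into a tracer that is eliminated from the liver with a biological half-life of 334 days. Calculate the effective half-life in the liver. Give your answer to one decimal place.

58.5 days

1/t_eff = 1/t_phys + 1/t_biol = 1/70.9 + 1/334 = 0.017098 per day.
t_eff = 70.9 × 334 / (70.9 + 334) ≈ 58.485 days.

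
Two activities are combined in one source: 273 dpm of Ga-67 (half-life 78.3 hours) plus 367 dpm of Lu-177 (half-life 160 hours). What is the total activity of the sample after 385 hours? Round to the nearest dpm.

78 dpm

Ga-67: 273 × (1/2)^(385/78.3) = 273 × (1/2)^4.917 ≈ 9.0365 dpm.
Lu-177: 367 × (1/2)^(385/160) = 367 × (1/2)^2.4062 ≈ 69.233 dpm.
Total = 9.0365 + 69.233 ≈ 78.269 dpm.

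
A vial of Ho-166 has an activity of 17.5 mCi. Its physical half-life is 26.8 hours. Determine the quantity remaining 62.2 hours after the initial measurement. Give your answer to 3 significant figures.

Number of half-lives: n = 62.2/26.8 ≈ 2.3209.
Remaining = 17.5 × (1/2)^2.3209 = 17.5 × 0.20014 ≈ 3.5025 mCi.

3.50 mCi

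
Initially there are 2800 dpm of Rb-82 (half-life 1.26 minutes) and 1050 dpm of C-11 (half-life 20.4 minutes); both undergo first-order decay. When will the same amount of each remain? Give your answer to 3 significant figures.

Set 2800·(1/2)^(t/1.26) = 1050·(1/2)^(t/20.4).
Taking log₂: log₂(2800/1050) = t·(1/1.26 − 1/20.4).
log₂(2.6667) = 1.415; 1/1.26 − 1/20.4 = 0.74463.
t = 1.415 / 0.74463 ≈ 1.9003 minutes.

1.90 minutes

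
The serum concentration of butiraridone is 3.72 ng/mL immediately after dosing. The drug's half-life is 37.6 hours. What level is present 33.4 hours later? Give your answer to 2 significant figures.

Number of half-lives: n = 33.4/37.6 ≈ 0.8883.
Remaining = 3.72 × (1/2)^0.8883 = 3.72 × 0.54025 ≈ 2.0097 ng/mL.

2.0 ng/mL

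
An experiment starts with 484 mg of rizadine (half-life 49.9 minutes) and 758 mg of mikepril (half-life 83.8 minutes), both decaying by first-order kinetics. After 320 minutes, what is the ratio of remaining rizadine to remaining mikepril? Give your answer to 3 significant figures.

rizadine: 484 × (1/2)^(320/49.9) = 484 × (1/2)^6.4128 ≈ 5.6806 mg.
mikepril: 758 × (1/2)^(320/83.8) = 758 × (1/2)^3.8186 ≈ 53.722 mg.
Ratio ≈ 5.6806 / 53.722 ≈ 0.10574.

0.106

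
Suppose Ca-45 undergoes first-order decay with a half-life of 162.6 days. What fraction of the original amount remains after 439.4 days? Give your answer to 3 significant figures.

0.154

n = 439.4/162.6 ≈ 2.7023 half-lives.
Fraction remaining = (1/2)^2.7023 ≈ 0.15364.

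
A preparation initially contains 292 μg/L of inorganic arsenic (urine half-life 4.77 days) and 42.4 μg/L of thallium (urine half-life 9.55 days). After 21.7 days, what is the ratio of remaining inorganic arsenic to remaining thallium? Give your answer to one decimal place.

1.4

inorganic arsenic: 292 × (1/2)^(21.7/4.77) = 292 × (1/2)^4.5493 ≈ 12.471 μg/L.
thallium: 42.4 × (1/2)^(21.7/9.55) = 42.4 × (1/2)^2.2723 ≈ 8.7771 μg/L.
Ratio ≈ 12.471 / 8.7771 ≈ 1.4209.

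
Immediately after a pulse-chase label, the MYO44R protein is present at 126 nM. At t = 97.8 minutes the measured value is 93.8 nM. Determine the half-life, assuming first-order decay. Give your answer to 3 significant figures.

230 minutes

A/A₀ = 93.8/126 ≈ 0.74444.
n = log₂(1.3433) ≈ 0.42576 half-lives elapsed in 97.8 minutes.
t½ = 97.8/0.42576 ≈ 229.7 minutes.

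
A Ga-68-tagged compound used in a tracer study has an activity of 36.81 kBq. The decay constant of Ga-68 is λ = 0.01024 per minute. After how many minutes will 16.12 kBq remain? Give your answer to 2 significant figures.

81 minutes

t½ = ln 2 / λ = 0.69315 / 0.01024 ≈ 67.69 minutes.
Fraction remaining = 16.12/36.81 ≈ 0.43792.
n = log₂(36.81/16.12) = ln(2.2835)/ln 2 ≈ 1.1912 half-lives.
t = n × t½ = 1.1912 × 67.69 ≈ 80.636 minutes.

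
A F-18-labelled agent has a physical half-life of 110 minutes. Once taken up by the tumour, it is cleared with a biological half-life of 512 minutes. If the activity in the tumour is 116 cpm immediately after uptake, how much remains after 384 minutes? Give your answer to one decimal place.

1/t_eff = 1/t_phys + 1/t_biol = 1/110 + 1/512 = 0.011044 per minute.
t_eff = 110 × 512 / (110 + 512) ≈ 90.547 minutes.
Remaining = 116 × (1/2)^(384/90.547) = 116 × (1/2)^4.2409 ≈ 6.135 cpm.

6.1 cpm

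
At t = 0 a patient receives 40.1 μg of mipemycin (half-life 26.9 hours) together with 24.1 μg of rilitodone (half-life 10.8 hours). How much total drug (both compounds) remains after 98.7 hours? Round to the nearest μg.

3 μg

mipemycin: 40.1 × (1/2)^(98.7/26.9) = 40.1 × (1/2)^3.6691 ≈ 3.1523 μg.
rilitodone: 24.1 × (1/2)^(98.7/10.8) = 24.1 × (1/2)^9.1389 ≈ 0.04275 μg.
Total = 3.1523 + 0.04275 ≈ 3.195 μg.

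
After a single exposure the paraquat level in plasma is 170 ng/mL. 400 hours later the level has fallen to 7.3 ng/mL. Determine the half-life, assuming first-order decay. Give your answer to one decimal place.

A/A₀ = 7.3/170 ≈ 0.042941.
n = log₂(23.288) ≈ 4.5415 half-lives elapsed in 400 hours.
t½ = 400/4.5415 ≈ 88.077 hours.

88.1 hours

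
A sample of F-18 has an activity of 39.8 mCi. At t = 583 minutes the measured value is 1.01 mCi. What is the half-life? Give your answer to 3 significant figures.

A/A₀ = 1.01/39.8 ≈ 0.025377.
n = log₂(39.406) ≈ 5.3003 half-lives elapsed in 583 minutes.
t½ = 583/5.3003 ≈ 109.99 minutes.

110 minutes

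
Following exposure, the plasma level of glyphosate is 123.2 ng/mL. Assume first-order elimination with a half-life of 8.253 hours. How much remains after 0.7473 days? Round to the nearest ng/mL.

27 ng/mL

Convert the elapsed time: 0.7473 days = 17.9352 hours.
Number of half-lives: n = 17.9352/8.253 ≈ 2.1732.
Remaining = 123.2 × (1/2)^2.1732 = 123.2 × 0.22172 ≈ 27.316 ng/mL.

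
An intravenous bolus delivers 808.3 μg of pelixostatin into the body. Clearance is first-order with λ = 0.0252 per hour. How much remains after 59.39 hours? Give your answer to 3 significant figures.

181 μg

t½ = ln 2 / λ = 0.69315 / 0.0252 ≈ 27.506 hours.
Number of half-lives: n = 59.39/27.506 ≈ 2.1592.
Remaining = 808.3 × (1/2)^2.1592 = 808.3 × 0.22388 ≈ 180.97 μg.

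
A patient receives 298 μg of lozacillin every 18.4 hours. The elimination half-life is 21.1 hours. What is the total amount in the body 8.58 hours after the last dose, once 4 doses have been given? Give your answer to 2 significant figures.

450 μg

The 4 doses were given 63.78, 45.38, 26.98, 8.58 hours ago.
Total = 298·(1/2)^(63.78/21.1) + 298·(1/2)^(45.38/21.1) + 298·(1/2)^(26.98/21.1) + 298·(1/2)^(8.58/21.1)
      = 36.667 + 67.11 + 122.83 + 224.81 ≈ 451.41 μg.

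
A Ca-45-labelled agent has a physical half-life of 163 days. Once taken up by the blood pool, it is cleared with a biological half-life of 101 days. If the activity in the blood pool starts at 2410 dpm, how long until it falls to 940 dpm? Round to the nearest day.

85 days

1/t_eff = 1/t_phys + 1/t_biol = 1/163 + 1/101 = 0.016036 per day.
t_eff = 163 × 101 / (163 + 101) ≈ 62.36 days.
n = log₂(2410/940) ≈ 1.3583; t = 1.3583 × 62.36 ≈ 84.703 days.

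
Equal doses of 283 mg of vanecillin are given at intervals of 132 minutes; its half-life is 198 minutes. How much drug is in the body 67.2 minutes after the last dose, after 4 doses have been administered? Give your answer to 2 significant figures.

510 mg

The 4 doses were given 463.2, 331.2, 199.2, 67.2 minutes ago.
Total = 283·(1/2)^(463.2/198) + 283·(1/2)^(331.2/198) + 283·(1/2)^(199.2/198) + 283·(1/2)^(67.2/198)
      = 55.919 + 88.766 + 140.91 + 223.68 ≈ 509.27 mg.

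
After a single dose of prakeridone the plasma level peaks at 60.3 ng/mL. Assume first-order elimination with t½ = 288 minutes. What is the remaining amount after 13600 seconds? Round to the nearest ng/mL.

Convert the elapsed time: 13600 seconds = 226.667 minutes.
Number of half-lives: n = 226.667/288 ≈ 0.78704.
Remaining = 60.3 × (1/2)^0.78704 = 60.3 × 0.57953 ≈ 34.946 ng/mL.

35 ng/mL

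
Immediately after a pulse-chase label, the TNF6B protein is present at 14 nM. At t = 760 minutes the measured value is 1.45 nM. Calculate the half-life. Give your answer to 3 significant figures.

232 minutes

A/A₀ = 1.45/14 ≈ 0.10357.
n = log₂(9.6552) ≈ 3.2713 half-lives elapsed in 760 minutes.
t½ = 760/3.2713 ≈ 232.32 minutes.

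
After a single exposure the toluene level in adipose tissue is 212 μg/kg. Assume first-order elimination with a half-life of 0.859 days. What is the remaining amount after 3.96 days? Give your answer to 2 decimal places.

8.68 μg/kg

Number of half-lives: n = 3.96/0.859 ≈ 4.61.
Remaining = 212 × (1/2)^4.61 = 212 × 0.040949 ≈ 8.6813 μg/kg.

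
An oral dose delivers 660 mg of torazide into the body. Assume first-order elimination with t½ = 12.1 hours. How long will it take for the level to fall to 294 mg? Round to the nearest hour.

14 hours

Fraction remaining = 294/660 ≈ 0.44545.
n = log₂(660/294) = ln(2.2449)/ln 2 ≈ 1.1666 half-lives.
t = n × t½ = 1.1666 × 12.1 ≈ 14.116 hours.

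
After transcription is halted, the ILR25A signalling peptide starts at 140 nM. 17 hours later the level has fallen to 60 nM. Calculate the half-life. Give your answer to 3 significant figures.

A/A₀ = 60/140 ≈ 0.42857.
n = log₂(2.3333) ≈ 1.2224 half-lives elapsed in 17 hours.
t½ = 17/1.2224 ≈ 13.907 hours.

13.9 hours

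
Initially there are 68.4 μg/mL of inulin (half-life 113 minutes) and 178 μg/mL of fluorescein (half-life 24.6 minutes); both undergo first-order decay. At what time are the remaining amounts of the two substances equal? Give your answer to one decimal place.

43.4 minutes

Set 68.4·(1/2)^(t/113) = 178·(1/2)^(t/24.6).
Taking log₂: log₂(68.4/178) = t·(1/113 − 1/24.6).
log₂(0.38427) = -1.3798; 1/113 − 1/24.6 = -0.031801.
t = -1.3798 / -0.031801 ≈ 43.389 minutes.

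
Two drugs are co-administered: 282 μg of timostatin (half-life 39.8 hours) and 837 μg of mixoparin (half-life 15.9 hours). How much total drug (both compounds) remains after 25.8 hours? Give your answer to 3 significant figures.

timostatin: 282 × (1/2)^(25.8/39.8) = 282 × (1/2)^0.64824 ≈ 179.93 μg.
mixoparin: 837 × (1/2)^(25.8/15.9) = 837 × (1/2)^1.6226 ≈ 271.81 μg.
Total = 179.93 + 271.81 ≈ 451.74 μg.

452 μg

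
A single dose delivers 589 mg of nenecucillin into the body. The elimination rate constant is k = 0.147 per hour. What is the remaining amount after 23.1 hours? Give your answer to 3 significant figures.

19.7 mg

t½ = ln 2 / k = 0.69315 / 0.147 ≈ 4.7153 hours.
Number of half-lives: n = 23.1/4.7153 ≈ 4.899.
Remaining = 589 × (1/2)^4.899 = 589 × 0.033517 ≈ 19.742 mg.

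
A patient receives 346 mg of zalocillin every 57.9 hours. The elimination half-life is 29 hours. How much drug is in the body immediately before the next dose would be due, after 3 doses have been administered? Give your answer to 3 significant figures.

114 mg

The 3 doses were given 173.7, 115.8, 57.9 hours ago.
Total = 346·(1/2)^(173.7/29) + 346·(1/2)^(115.8/29) + 346·(1/2)^(57.9/29)
      = 5.4452 + 21.729 + 86.707 ≈ 113.88 mg.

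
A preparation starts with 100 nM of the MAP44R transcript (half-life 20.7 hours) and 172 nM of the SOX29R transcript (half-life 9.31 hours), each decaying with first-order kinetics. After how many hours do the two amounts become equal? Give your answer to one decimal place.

13.2 hours

Set 100·(1/2)^(t/20.7) = 172·(1/2)^(t/9.31).
Taking log₂: log₂(100/172) = t·(1/20.7 − 1/9.31).
log₂(0.5814) = -0.78241; 1/20.7 − 1/9.31 = -0.059102.
t = -0.78241 / -0.059102 ≈ 13.238 hours.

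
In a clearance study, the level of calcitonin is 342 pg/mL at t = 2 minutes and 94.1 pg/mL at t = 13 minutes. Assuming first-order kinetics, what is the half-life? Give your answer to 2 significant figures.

Over Δt = 13 − 2 = 11 minutes, the level fell by a factor of 342/94.1 ≈ 3.6344.
n = log₂(3.6344) ≈ 1.8617 half-lives, so t½ = 11/1.8617 ≈ 5.9085 minutes.

5.9 minutes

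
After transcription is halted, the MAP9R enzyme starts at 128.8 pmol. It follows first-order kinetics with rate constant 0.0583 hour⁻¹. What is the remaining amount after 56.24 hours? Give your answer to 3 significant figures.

t½ = ln 2 / λ = 0.69315 / 0.0583 ≈ 11.889 hours.
Number of half-lives: n = 56.24/11.889 ≈ 4.7303.
Remaining = 128.8 × (1/2)^4.7303 = 128.8 × 0.037674 ≈ 4.8524 pmol.

4.85 pmol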